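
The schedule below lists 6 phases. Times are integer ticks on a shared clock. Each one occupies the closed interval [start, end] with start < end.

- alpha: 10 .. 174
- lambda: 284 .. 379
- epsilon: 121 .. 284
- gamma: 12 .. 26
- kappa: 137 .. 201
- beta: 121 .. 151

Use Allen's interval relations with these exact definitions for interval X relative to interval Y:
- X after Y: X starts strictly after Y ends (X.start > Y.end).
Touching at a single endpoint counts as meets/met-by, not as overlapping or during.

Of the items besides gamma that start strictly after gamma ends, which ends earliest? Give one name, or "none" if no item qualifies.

beta

Target gamma = [12, 26].
alpha [10, 174] → contains → excluded.
beta [121, 151] → after → candidate.
epsilon [121, 284] → after → candidate.
kappa [137, 201] → after → candidate.
lambda [284, 379] → after → candidate.
Among candidates, earliest end is 151 → beta.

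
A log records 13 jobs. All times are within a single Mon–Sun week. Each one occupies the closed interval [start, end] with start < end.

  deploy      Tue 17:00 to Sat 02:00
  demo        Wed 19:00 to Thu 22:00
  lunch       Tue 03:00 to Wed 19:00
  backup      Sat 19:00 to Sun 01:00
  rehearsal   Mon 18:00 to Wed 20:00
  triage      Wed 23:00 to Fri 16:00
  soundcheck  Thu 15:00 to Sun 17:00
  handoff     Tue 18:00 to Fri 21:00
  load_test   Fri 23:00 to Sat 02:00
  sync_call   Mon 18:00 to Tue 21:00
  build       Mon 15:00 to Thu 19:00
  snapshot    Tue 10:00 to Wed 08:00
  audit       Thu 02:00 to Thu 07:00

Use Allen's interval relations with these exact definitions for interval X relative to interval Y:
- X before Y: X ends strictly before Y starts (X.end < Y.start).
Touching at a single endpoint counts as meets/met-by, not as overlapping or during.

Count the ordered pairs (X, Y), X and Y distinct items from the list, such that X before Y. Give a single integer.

35

Checking all 156 ordered pairs for relation 'before'; matching pairs in alphabetical order:
(audit, backup): audit before backup ✓
(audit, load_test): audit before load_test ✓
(audit, soundcheck): audit before soundcheck ✓
(build, backup): build before backup ✓
(build, load_test): build before load_test ✓
(demo, backup): demo before backup ✓
(demo, load_test): demo before load_test ✓
(deploy, backup): deploy before backup ✓
(handoff, backup): handoff before backup ✓
(handoff, load_test): handoff before load_test ✓
(load_test, backup): load_test before backup ✓
(lunch, audit): lunch before audit ✓
(lunch, backup): lunch before backup ✓
(lunch, load_test): lunch before load_test ✓
(lunch, soundcheck): lunch before soundcheck ✓
(lunch, triage): lunch before triage ✓
(rehearsal, audit): rehearsal before audit ✓
(rehearsal, backup): rehearsal before backup ✓
(rehearsal, load_test): rehearsal before load_test ✓
(rehearsal, soundcheck): rehearsal before soundcheck ✓
(rehearsal, triage): rehearsal before triage ✓
(snapshot, audit): snapshot before audit ✓
(snapshot, backup): snapshot before backup ✓
(snapshot, demo): snapshot before demo ✓
... plus 11 further pairs not listed.
Count: 35.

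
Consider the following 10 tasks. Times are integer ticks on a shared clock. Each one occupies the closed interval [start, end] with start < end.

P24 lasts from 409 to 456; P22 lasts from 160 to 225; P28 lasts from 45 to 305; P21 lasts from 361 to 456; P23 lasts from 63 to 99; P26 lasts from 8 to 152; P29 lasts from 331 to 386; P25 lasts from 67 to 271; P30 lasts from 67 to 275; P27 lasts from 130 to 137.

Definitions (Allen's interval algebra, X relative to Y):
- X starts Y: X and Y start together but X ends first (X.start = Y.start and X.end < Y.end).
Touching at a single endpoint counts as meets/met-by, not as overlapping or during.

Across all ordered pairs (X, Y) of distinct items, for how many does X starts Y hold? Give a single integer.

Checking all 90 ordered pairs for relation 'starts'; matching pairs in alphabetical order:
(P25, P30): P25 starts P30 ✓
Count: 1.

1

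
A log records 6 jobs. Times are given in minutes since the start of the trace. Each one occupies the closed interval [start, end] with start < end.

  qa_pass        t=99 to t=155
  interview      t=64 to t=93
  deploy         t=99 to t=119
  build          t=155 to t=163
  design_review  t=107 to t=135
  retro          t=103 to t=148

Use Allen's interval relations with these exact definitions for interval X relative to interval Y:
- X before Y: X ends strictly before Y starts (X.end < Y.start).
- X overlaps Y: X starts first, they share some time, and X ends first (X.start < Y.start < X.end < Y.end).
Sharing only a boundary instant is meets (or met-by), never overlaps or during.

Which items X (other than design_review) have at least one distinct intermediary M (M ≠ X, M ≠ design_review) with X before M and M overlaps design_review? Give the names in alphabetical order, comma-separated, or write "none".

interview

Target design_review = [t=107, t=135].
Intermediaries M with M overlaps design_review: deploy.
Via deploy — items with X before deploy: interview.
Union: interview.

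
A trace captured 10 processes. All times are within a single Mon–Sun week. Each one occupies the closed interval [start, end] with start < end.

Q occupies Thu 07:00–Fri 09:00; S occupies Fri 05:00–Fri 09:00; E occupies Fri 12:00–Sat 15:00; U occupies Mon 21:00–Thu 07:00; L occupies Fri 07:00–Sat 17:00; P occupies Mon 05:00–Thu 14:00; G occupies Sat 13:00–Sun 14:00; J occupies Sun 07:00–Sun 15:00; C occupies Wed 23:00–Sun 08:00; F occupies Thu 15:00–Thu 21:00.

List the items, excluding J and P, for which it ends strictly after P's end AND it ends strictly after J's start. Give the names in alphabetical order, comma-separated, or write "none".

Conditions: its end is strictly after P's end (X.end > Thu 14:00) AND its end is strictly after J's start (X.end > Sun 07:00).
C: end Sun 08:00 > Thu 14:00? ✓; end Sun 08:00 > Sun 07:00? ✓ → yes.
E: end Sat 15:00 > Thu 14:00? ✓; end Sat 15:00 > Sun 07:00? ✗ → no.
F: end Thu 21:00 > Thu 14:00? ✓; end Thu 21:00 > Sun 07:00? ✗ → no.
G: end Sun 14:00 > Thu 14:00? ✓; end Sun 14:00 > Sun 07:00? ✓ → yes.
L: end Sat 17:00 > Thu 14:00? ✓; end Sat 17:00 > Sun 07:00? ✗ → no.
Q: end Fri 09:00 > Thu 14:00? ✓; end Fri 09:00 > Sun 07:00? ✗ → no.
S: end Fri 09:00 > Thu 14:00? ✓; end Fri 09:00 > Sun 07:00? ✗ → no.
U: end Thu 07:00 > Thu 14:00? ✗; end Thu 07:00 > Sun 07:00? ✗ → no.
Result: C, G.

C, G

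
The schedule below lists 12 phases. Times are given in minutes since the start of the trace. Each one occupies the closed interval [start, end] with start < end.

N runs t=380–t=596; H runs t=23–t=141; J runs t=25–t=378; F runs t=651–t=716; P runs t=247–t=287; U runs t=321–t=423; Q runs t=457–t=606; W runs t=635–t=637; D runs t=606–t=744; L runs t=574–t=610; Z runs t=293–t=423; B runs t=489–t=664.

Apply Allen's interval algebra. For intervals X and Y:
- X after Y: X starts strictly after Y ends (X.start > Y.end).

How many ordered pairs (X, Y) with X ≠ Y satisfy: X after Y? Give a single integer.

46

Checking all 132 ordered pairs for relation 'after'; matching pairs in alphabetical order:
(B, H): B after H ✓
(B, J): B after J ✓
(B, P): B after P ✓
(B, U): B after U ✓
(B, Z): B after Z ✓
(D, H): D after H ✓
(D, J): D after J ✓
(D, N): D after N ✓
(D, P): D after P ✓
(D, U): D after U ✓
(D, Z): D after Z ✓
(F, H): F after H ✓
(F, J): F after J ✓
(F, L): F after L ✓
(F, N): F after N ✓
(F, P): F after P ✓
(F, Q): F after Q ✓
(F, U): F after U ✓
(F, W): F after W ✓
(F, Z): F after Z ✓
(L, H): L after H ✓
(L, J): L after J ✓
(L, P): L after P ✓
(L, U): L after U ✓
... plus 22 further pairs not listed.
Count: 46.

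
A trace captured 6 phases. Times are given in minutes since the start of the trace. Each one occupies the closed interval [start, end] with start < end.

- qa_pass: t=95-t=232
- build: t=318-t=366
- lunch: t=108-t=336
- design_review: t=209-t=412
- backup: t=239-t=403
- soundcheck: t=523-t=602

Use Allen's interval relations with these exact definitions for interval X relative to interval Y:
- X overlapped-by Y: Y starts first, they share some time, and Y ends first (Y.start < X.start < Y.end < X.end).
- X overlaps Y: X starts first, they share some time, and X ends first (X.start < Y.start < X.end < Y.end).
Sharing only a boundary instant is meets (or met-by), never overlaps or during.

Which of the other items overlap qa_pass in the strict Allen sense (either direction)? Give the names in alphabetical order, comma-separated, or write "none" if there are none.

design_review, lunch

Target qa_pass = [t=95, t=232].
backup [t=239, t=403] → after → no.
build [t=318, t=366] → after → no.
design_review [t=209, t=412] → overlapped-by → yes.
lunch [t=108, t=336] → overlapped-by → yes.
soundcheck [t=523, t=602] → after → no.
Result: design_review, lunch.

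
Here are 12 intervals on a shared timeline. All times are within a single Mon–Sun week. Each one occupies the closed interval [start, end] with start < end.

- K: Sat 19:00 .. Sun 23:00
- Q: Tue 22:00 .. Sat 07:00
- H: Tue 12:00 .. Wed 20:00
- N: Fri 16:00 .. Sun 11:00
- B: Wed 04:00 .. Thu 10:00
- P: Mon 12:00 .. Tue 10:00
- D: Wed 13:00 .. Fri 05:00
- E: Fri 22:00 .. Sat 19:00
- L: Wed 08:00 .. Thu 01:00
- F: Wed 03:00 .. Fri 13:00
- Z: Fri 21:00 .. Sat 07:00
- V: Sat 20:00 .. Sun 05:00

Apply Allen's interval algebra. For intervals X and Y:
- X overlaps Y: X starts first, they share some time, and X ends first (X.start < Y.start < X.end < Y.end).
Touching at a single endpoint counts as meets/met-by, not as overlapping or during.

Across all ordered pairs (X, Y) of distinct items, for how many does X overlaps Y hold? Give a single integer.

11

Checking all 132 ordered pairs for relation 'overlaps'; matching pairs in alphabetical order:
(B, D): B overlaps D ✓
(H, B): H overlaps B ✓
(H, D): H overlaps D ✓
(H, F): H overlaps F ✓
(H, L): H overlaps L ✓
(H, Q): H overlaps Q ✓
(L, D): L overlaps D ✓
(N, K): N overlaps K ✓
(Q, E): Q overlaps E ✓
(Q, N): Q overlaps N ✓
(Z, E): Z overlaps E ✓
Count: 11.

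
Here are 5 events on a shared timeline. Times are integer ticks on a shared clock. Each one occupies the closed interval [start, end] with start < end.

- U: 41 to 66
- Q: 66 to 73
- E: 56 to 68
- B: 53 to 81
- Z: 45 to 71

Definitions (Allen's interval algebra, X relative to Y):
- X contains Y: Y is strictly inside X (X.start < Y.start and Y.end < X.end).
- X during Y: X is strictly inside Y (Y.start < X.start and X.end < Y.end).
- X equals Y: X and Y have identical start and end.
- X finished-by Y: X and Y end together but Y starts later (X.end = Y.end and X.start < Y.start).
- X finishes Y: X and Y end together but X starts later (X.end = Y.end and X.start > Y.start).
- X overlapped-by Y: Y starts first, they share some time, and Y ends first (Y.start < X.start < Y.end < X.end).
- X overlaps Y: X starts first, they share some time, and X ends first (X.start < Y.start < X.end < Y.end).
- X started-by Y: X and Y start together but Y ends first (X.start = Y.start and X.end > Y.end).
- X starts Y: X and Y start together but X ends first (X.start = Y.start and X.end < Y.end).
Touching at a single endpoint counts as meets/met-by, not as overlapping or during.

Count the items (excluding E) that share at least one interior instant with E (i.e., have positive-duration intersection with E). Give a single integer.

Target E = [56, 68].
B [53, 81] → contains → counts.
Q [66, 73] → overlapped-by → counts.
U [41, 66] → overlaps → counts.
Z [45, 71] → contains → counts.
Total: 4.

4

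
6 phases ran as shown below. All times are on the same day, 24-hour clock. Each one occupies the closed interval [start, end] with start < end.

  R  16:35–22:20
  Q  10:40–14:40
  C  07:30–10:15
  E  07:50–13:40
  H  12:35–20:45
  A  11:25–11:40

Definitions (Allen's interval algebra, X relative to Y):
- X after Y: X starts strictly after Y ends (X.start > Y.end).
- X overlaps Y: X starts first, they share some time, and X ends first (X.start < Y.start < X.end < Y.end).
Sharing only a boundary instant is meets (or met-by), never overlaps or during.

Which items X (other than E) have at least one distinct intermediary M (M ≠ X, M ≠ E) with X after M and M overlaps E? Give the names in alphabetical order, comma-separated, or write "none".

Target E = [07:50, 13:40].
Intermediaries M with M overlaps E: C.
Via C — items with X after C: A, H, Q, R.
Union: A, H, Q, R.

A, H, Q, R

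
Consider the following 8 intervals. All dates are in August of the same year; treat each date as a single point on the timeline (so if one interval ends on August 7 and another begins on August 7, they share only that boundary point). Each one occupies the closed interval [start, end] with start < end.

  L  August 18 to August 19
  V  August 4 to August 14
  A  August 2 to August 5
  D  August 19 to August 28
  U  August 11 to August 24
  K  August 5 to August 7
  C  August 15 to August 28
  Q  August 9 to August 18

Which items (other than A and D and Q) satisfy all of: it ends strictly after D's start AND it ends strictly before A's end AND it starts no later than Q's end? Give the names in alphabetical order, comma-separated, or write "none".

Conditions: its end is strictly after D's start (X.end > August 19) AND its end is strictly before A's end (X.end < August 5) AND its start is no later than Q's end (X.start <= August 18).
C: end August 28 > August 19? ✓; end August 28 < August 5? ✗; start August 15 <= August 18? ✓ → no.
K: end August 7 > August 19? ✗; end August 7 < August 5? ✗; start August 5 <= August 18? ✓ → no.
L: end August 19 > August 19? ✗; end August 19 < August 5? ✗; start August 18 <= August 18? ✓ → no.
U: end August 24 > August 19? ✓; end August 24 < August 5? ✗; start August 11 <= August 18? ✓ → no.
V: end August 14 > August 19? ✗; end August 14 < August 5? ✗; start August 4 <= August 18? ✓ → no.
Result: none.

none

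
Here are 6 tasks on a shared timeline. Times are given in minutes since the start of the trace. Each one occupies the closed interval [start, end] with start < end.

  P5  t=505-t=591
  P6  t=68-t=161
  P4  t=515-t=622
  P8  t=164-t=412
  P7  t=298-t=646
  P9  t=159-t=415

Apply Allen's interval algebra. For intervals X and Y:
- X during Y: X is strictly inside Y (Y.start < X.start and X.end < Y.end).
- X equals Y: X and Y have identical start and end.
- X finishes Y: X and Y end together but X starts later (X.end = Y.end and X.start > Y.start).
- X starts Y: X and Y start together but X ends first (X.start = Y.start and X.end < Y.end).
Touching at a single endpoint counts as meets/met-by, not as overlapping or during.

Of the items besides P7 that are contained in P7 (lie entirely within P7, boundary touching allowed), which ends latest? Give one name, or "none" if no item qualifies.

P4

Target P7 = [t=298, t=646].
P4 [t=515, t=622] → during → candidate.
P5 [t=505, t=591] → during → candidate.
P6 [t=68, t=161] → before → excluded.
P8 [t=164, t=412] → overlaps → excluded.
P9 [t=159, t=415] → overlaps → excluded.
Among candidates, latest end is t=622 → P4.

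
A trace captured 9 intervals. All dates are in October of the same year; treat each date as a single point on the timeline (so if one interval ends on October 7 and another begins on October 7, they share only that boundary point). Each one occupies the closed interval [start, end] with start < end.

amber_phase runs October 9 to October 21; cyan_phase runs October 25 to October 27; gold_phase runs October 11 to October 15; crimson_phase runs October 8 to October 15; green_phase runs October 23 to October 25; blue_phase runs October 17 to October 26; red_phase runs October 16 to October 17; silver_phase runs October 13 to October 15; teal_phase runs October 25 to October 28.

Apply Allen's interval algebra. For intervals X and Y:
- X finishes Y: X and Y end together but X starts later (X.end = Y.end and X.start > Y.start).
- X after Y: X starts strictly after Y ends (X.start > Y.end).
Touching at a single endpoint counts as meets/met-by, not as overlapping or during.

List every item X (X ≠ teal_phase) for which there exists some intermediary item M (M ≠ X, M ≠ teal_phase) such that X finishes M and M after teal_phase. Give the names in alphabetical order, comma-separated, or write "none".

Target teal_phase = [October 25, October 28].
Intermediaries M with M after teal_phase: none.
Union: none.

none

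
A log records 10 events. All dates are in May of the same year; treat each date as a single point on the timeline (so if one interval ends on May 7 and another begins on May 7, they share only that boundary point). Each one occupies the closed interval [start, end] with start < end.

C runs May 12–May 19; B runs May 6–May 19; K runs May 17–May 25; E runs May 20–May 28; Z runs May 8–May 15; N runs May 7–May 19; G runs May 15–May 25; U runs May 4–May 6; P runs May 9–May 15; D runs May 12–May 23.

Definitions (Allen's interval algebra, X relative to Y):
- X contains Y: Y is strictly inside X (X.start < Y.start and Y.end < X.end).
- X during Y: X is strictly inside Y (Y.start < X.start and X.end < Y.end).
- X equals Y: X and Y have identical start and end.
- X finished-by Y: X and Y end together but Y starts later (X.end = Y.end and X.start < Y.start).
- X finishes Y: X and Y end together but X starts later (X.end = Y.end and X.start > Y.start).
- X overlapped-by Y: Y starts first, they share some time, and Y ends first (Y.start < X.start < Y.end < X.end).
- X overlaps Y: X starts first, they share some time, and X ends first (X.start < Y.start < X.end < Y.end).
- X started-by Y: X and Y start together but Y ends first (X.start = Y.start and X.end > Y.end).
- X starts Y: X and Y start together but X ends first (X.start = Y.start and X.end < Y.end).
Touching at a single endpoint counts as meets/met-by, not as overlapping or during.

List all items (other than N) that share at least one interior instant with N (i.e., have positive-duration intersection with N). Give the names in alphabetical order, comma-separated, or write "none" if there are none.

Target N = [May 7, May 19].
B [May 6, May 19] → finished-by → yes.
C [May 12, May 19] → finishes → yes.
D [May 12, May 23] → overlapped-by → yes.
E [May 20, May 28] → after → no.
G [May 15, May 25] → overlapped-by → yes.
K [May 17, May 25] → overlapped-by → yes.
P [May 9, May 15] → during → yes.
U [May 4, May 6] → before → no.
Z [May 8, May 15] → during → yes.
Result: B, C, D, G, K, P, Z.

B, C, D, G, K, P, Z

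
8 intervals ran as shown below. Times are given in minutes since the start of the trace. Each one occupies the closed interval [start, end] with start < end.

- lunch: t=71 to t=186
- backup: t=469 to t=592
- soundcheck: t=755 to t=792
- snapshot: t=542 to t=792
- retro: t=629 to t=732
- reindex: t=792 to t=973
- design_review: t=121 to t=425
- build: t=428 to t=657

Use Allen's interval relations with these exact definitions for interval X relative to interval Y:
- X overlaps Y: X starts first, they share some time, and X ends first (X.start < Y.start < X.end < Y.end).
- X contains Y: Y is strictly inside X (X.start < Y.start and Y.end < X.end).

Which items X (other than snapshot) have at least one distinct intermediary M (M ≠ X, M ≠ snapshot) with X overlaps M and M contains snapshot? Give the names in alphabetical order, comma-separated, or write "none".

none

Target snapshot = [t=542, t=792].
Intermediaries M with M contains snapshot: none.
Union: none.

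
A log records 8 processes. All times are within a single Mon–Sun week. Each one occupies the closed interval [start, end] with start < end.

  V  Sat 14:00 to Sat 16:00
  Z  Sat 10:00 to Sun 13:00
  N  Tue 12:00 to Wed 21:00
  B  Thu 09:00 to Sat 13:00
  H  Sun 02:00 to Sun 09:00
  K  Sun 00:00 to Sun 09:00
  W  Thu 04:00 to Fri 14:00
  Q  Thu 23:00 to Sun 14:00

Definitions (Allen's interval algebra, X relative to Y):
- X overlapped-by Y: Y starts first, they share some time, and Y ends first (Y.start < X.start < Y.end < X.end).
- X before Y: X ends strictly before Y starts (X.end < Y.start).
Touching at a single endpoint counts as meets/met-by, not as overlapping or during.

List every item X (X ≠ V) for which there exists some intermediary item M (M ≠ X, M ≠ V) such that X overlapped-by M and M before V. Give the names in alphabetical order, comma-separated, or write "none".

B, Q, Z

Target V = [Sat 14:00, Sat 16:00].
Intermediaries M with M before V: B, N, W.
Via B — items with X overlapped-by B: Q, Z.
Via N — items with X overlapped-by N: none.
Via W — items with X overlapped-by W: B, Q.
Union: B, Q, Z.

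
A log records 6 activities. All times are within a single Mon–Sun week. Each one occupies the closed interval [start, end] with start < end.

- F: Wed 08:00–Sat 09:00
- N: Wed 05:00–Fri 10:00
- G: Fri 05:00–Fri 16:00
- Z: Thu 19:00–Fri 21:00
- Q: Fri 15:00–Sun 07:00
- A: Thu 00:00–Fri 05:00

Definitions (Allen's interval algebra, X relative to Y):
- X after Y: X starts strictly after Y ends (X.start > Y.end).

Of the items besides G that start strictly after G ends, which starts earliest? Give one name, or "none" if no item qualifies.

Target G = [Fri 05:00, Fri 16:00].
A [Thu 00:00, Fri 05:00] → meets → excluded.
F [Wed 08:00, Sat 09:00] → contains → excluded.
N [Wed 05:00, Fri 10:00] → overlaps → excluded.
Q [Fri 15:00, Sun 07:00] → overlapped-by → excluded.
Z [Thu 19:00, Fri 21:00] → contains → excluded.
No candidates → none.

none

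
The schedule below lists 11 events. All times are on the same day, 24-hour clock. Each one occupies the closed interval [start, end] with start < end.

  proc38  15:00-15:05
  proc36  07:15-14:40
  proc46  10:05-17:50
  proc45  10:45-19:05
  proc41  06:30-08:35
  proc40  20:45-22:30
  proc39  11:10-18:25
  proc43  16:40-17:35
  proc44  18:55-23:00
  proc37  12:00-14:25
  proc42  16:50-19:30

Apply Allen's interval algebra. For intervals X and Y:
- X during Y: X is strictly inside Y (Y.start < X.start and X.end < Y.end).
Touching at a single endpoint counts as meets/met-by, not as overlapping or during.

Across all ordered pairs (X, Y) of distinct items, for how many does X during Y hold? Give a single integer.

12

Checking all 110 ordered pairs for relation 'during'; matching pairs in alphabetical order:
(proc37, proc36): proc37 during proc36 ✓
(proc37, proc39): proc37 during proc39 ✓
(proc37, proc45): proc37 during proc45 ✓
(proc37, proc46): proc37 during proc46 ✓
(proc38, proc39): proc38 during proc39 ✓
(proc38, proc45): proc38 during proc45 ✓
(proc38, proc46): proc38 during proc46 ✓
(proc39, proc45): proc39 during proc45 ✓
(proc40, proc44): proc40 during proc44 ✓
(proc43, proc39): proc43 during proc39 ✓
(proc43, proc45): proc43 during proc45 ✓
(proc43, proc46): proc43 during proc46 ✓
Count: 12.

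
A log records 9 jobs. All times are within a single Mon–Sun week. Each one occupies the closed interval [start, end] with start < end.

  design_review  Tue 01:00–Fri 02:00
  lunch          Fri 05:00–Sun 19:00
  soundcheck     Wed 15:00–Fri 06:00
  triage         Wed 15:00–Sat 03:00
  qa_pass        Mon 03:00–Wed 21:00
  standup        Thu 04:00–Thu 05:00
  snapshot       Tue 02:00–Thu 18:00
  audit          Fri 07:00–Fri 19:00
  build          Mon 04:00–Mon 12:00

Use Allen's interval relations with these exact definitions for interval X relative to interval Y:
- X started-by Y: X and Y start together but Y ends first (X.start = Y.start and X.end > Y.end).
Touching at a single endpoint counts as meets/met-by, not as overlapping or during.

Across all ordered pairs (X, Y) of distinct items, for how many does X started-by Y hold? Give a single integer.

1

Checking all 72 ordered pairs for relation 'started-by'; matching pairs in alphabetical order:
(triage, soundcheck): triage started-by soundcheck ✓
Count: 1.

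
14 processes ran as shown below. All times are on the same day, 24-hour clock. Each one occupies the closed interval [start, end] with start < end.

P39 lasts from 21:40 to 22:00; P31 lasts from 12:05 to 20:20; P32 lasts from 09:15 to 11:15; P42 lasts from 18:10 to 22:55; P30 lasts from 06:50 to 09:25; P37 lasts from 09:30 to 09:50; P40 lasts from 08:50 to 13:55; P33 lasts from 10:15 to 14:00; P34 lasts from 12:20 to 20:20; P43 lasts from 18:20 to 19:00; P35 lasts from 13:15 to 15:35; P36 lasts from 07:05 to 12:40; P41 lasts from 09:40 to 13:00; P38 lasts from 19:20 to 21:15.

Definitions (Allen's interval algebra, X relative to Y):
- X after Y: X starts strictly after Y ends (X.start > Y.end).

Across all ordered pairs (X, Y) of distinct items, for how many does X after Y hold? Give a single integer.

Checking all 182 ordered pairs for relation 'after'; matching pairs in alphabetical order:
(P31, P30): P31 after P30 ✓
(P31, P32): P31 after P32 ✓
(P31, P37): P31 after P37 ✓
(P33, P30): P33 after P30 ✓
(P33, P37): P33 after P37 ✓
(P34, P30): P34 after P30 ✓
(P34, P32): P34 after P32 ✓
(P34, P37): P34 after P37 ✓
(P35, P30): P35 after P30 ✓
(P35, P32): P35 after P32 ✓
(P35, P36): P35 after P36 ✓
(P35, P37): P35 after P37 ✓
(P35, P41): P35 after P41 ✓
(P37, P30): P37 after P30 ✓
(P38, P30): P38 after P30 ✓
(P38, P32): P38 after P32 ✓
(P38, P33): P38 after P33 ✓
(P38, P35): P38 after P35 ✓
(P38, P36): P38 after P36 ✓
(P38, P37): P38 after P37 ✓
(P38, P40): P38 after P40 ✓
(P38, P41): P38 after P41 ✓
(P38, P43): P38 after P43 ✓
(P39, P30): P39 after P30 ✓
... plus 28 further pairs not listed.
Count: 52.

52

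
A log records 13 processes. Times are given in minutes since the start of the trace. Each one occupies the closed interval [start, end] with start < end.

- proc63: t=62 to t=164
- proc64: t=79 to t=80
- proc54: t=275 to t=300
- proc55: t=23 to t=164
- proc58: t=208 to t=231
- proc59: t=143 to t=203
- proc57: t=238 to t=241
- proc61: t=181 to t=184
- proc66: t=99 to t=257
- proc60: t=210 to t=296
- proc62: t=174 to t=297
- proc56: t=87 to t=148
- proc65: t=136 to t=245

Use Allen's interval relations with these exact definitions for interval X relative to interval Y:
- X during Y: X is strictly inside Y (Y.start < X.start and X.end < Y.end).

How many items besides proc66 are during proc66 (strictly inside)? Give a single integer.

5

Target proc66 = [t=99, t=257].
proc54 [t=275, t=300] → after → no.
proc55 [t=23, t=164] → overlaps → no.
proc56 [t=87, t=148] → overlaps → no.
proc57 [t=238, t=241] → during → counts.
proc58 [t=208, t=231] → during → counts.
proc59 [t=143, t=203] → during → counts.
proc60 [t=210, t=296] → overlapped-by → no.
proc61 [t=181, t=184] → during → counts.
proc62 [t=174, t=297] → overlapped-by → no.
proc63 [t=62, t=164] → overlaps → no.
proc64 [t=79, t=80] → before → no.
proc65 [t=136, t=245] → during → counts.
Total: 5.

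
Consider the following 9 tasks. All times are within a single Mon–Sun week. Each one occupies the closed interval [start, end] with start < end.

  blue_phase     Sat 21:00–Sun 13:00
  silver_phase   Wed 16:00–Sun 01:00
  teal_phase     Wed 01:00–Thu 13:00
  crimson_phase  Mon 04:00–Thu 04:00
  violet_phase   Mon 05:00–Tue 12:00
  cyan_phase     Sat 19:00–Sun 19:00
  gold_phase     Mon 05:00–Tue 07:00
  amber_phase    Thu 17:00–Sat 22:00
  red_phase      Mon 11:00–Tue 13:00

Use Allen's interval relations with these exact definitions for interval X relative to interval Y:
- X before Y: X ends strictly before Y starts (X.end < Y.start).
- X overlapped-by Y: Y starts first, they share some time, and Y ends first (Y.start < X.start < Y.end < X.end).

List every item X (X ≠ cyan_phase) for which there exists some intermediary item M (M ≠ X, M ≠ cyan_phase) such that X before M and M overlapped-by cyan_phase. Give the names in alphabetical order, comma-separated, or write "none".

Target cyan_phase = [Sat 19:00, Sun 19:00].
Intermediaries M with M overlapped-by cyan_phase: none.
Union: none.

none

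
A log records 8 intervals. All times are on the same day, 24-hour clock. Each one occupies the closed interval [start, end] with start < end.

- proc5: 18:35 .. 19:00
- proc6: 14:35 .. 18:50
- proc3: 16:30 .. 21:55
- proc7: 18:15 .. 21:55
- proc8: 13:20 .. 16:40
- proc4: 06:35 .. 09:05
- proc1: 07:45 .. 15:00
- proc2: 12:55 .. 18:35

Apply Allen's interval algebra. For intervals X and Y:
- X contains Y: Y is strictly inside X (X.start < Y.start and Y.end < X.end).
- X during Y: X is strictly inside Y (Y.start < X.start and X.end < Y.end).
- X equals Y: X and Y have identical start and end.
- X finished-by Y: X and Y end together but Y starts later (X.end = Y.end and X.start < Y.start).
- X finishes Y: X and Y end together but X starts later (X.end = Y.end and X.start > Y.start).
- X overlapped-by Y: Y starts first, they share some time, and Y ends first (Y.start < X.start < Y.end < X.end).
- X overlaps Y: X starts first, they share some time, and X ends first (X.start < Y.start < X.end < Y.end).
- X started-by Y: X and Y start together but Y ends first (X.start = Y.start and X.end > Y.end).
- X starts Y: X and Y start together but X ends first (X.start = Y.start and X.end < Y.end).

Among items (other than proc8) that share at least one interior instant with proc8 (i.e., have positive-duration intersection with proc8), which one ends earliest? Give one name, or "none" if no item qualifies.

Target proc8 = [13:20, 16:40].
proc1 [07:45, 15:00] → overlaps → candidate.
proc2 [12:55, 18:35] → contains → candidate.
proc3 [16:30, 21:55] → overlapped-by → candidate.
proc4 [06:35, 09:05] → before → excluded.
proc5 [18:35, 19:00] → after → excluded.
proc6 [14:35, 18:50] → overlapped-by → candidate.
proc7 [18:15, 21:55] → after → excluded.
Among candidates, earliest end is 15:00 → proc1.

proc1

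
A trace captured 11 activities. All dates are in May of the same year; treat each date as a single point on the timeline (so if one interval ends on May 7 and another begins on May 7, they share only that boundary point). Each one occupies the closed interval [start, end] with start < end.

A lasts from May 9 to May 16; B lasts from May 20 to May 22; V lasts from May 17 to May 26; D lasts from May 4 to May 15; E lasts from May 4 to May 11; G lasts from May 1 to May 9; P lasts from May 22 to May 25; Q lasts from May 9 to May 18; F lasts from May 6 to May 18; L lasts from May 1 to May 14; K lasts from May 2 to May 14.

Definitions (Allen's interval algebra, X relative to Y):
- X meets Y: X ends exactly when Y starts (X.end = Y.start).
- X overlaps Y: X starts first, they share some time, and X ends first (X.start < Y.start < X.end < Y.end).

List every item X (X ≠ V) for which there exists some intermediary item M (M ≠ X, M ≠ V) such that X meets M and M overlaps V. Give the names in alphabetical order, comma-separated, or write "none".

G

Target V = [May 17, May 26].
Intermediaries M with M overlaps V: F, Q.
Via F — items with X meets F: none.
Via Q — items with X meets Q: G.
Union: G.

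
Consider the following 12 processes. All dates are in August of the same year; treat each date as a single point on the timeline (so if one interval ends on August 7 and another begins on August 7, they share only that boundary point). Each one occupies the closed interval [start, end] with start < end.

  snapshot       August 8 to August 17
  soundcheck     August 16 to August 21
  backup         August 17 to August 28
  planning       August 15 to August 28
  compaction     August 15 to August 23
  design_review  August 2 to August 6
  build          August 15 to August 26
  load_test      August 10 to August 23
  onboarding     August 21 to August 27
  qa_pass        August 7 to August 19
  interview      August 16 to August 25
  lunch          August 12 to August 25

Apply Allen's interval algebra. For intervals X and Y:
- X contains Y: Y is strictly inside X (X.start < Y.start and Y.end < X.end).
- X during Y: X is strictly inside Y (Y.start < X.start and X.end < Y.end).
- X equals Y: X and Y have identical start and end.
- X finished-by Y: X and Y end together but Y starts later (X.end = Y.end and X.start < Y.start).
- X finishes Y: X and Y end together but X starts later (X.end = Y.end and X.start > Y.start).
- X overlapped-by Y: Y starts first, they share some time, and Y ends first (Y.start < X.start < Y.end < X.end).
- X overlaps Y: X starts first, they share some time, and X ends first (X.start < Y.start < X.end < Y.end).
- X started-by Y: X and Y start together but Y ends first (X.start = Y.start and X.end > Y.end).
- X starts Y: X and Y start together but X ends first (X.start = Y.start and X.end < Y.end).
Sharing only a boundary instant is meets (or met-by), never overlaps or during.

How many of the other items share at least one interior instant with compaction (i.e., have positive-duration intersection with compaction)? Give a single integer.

Target compaction = [August 15, August 23].
backup [August 17, August 28] → overlapped-by → counts.
build [August 15, August 26] → started-by → counts.
design_review [August 2, August 6] → before → no.
interview [August 16, August 25] → overlapped-by → counts.
load_test [August 10, August 23] → finished-by → counts.
lunch [August 12, August 25] → contains → counts.
onboarding [August 21, August 27] → overlapped-by → counts.
planning [August 15, August 28] → started-by → counts.
qa_pass [August 7, August 19] → overlaps → counts.
snapshot [August 8, August 17] → overlaps → counts.
soundcheck [August 16, August 21] → during → counts.
Total: 10.

10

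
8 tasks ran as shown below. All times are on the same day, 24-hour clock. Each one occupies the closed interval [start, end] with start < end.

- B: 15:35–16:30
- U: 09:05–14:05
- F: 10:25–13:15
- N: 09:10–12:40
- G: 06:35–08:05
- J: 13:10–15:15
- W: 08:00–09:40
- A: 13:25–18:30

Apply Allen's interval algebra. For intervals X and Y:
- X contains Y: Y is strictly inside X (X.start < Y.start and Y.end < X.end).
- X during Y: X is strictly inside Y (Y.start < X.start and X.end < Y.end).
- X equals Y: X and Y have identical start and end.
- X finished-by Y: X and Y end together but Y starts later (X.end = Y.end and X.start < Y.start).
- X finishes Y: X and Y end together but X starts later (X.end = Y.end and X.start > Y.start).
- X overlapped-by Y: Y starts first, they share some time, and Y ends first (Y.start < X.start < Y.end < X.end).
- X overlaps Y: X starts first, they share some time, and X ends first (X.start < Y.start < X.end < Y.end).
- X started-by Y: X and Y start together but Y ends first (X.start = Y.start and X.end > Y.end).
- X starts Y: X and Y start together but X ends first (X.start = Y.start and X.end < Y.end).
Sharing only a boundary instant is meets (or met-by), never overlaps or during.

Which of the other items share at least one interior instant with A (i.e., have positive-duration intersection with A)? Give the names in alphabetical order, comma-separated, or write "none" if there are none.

Target A = [13:25, 18:30].
B [15:35, 16:30] → during → yes.
F [10:25, 13:15] → before → no.
G [06:35, 08:05] → before → no.
J [13:10, 15:15] → overlaps → yes.
N [09:10, 12:40] → before → no.
U [09:05, 14:05] → overlaps → yes.
W [08:00, 09:40] → before → no.
Result: B, J, U.

B, J, U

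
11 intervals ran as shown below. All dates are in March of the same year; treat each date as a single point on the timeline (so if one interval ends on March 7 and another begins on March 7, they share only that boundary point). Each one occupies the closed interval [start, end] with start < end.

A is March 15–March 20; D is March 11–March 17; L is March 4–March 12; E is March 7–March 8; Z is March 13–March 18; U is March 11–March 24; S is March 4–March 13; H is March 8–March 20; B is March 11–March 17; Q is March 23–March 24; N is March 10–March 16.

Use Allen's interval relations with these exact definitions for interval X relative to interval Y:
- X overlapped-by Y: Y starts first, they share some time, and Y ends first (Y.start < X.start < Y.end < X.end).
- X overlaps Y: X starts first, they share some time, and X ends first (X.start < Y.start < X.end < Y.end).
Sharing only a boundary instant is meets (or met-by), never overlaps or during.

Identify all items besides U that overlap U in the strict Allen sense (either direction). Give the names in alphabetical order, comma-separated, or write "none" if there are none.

Target U = [March 11, March 24].
A [March 15, March 20] → during → no.
B [March 11, March 17] → starts → no.
D [March 11, March 17] → starts → no.
E [March 7, March 8] → before → no.
H [March 8, March 20] → overlaps → yes.
L [March 4, March 12] → overlaps → yes.
N [March 10, March 16] → overlaps → yes.
Q [March 23, March 24] → finishes → no.
S [March 4, March 13] → overlaps → yes.
Z [March 13, March 18] → during → no.
Result: H, L, N, S.

H, L, N, S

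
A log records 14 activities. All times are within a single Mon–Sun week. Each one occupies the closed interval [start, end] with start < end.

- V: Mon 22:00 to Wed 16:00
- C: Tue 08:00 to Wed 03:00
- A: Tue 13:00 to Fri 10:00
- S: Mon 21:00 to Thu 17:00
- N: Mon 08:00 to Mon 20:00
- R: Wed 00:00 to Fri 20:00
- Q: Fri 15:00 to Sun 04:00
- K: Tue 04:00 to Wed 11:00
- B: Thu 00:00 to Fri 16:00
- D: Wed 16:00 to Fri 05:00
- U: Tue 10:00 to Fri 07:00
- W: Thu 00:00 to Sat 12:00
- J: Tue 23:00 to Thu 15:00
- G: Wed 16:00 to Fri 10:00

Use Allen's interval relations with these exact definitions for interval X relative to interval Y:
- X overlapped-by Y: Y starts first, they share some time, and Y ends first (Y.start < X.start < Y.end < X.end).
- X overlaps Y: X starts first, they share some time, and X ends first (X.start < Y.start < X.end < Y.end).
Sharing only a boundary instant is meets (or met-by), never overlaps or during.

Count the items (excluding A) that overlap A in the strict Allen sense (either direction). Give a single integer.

8

Target A = [Tue 13:00, Fri 10:00].
B [Thu 00:00, Fri 16:00] → overlapped-by → counts.
C [Tue 08:00, Wed 03:00] → overlaps → counts.
D [Wed 16:00, Fri 05:00] → during → no.
G [Wed 16:00, Fri 10:00] → finishes → no.
J [Tue 23:00, Thu 15:00] → during → no.
K [Tue 04:00, Wed 11:00] → overlaps → counts.
N [Mon 08:00, Mon 20:00] → before → no.
Q [Fri 15:00, Sun 04:00] → after → no.
R [Wed 00:00, Fri 20:00] → overlapped-by → counts.
S [Mon 21:00, Thu 17:00] → overlaps → counts.
U [Tue 10:00, Fri 07:00] → overlaps → counts.
V [Mon 22:00, Wed 16:00] → overlaps → counts.
W [Thu 00:00, Sat 12:00] → overlapped-by → counts.
Total: 8.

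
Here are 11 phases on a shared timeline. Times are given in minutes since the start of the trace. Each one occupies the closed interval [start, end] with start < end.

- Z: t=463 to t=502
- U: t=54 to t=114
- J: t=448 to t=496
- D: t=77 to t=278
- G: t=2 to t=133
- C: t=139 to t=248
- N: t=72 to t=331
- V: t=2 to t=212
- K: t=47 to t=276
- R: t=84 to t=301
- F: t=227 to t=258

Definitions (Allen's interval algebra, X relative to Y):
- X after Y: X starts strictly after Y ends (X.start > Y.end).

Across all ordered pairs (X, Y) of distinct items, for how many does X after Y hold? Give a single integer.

Checking all 110 ordered pairs for relation 'after'; matching pairs in alphabetical order:
(C, G): C after G ✓
(C, U): C after U ✓
(F, G): F after G ✓
(F, U): F after U ✓
(F, V): F after V ✓
(J, C): J after C ✓
(J, D): J after D ✓
(J, F): J after F ✓
(J, G): J after G ✓
(J, K): J after K ✓
(J, N): J after N ✓
(J, R): J after R ✓
(J, U): J after U ✓
(J, V): J after V ✓
(Z, C): Z after C ✓
(Z, D): Z after D ✓
(Z, F): Z after F ✓
(Z, G): Z after G ✓
(Z, K): Z after K ✓
(Z, N): Z after N ✓
(Z, R): Z after R ✓
(Z, U): Z after U ✓
(Z, V): Z after V ✓
Count: 23.

23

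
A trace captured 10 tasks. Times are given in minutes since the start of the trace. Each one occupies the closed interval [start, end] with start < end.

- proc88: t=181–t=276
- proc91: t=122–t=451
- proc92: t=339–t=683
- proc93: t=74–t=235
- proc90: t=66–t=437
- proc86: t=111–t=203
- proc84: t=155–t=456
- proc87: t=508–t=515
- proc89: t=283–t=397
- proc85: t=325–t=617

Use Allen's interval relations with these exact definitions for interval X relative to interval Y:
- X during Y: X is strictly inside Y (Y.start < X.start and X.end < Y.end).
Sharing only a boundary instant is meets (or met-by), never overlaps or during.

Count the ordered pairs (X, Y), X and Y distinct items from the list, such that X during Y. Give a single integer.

11

Checking all 90 ordered pairs for relation 'during'; matching pairs in alphabetical order:
(proc86, proc90): proc86 during proc90 ✓
(proc86, proc93): proc86 during proc93 ✓
(proc87, proc85): proc87 during proc85 ✓
(proc87, proc92): proc87 during proc92 ✓
(proc88, proc84): proc88 during proc84 ✓
(proc88, proc90): proc88 during proc90 ✓
(proc88, proc91): proc88 during proc91 ✓
(proc89, proc84): proc89 during proc84 ✓
(proc89, proc90): proc89 during proc90 ✓
(proc89, proc91): proc89 during proc91 ✓
(proc93, proc90): proc93 during proc90 ✓
Count: 11.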